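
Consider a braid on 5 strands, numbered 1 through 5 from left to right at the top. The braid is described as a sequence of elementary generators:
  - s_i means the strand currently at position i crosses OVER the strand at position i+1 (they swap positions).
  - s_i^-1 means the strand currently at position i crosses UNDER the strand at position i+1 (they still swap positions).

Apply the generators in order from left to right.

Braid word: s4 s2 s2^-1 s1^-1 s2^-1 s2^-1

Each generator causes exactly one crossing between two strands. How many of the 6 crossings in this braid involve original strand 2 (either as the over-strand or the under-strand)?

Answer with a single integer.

Answer: 3

Derivation:
Gen 1: crossing 4x5. Involves strand 2? no. Count so far: 0
Gen 2: crossing 2x3. Involves strand 2? yes. Count so far: 1
Gen 3: crossing 3x2. Involves strand 2? yes. Count so far: 2
Gen 4: crossing 1x2. Involves strand 2? yes. Count so far: 3
Gen 5: crossing 1x3. Involves strand 2? no. Count so far: 3
Gen 6: crossing 3x1. Involves strand 2? no. Count so far: 3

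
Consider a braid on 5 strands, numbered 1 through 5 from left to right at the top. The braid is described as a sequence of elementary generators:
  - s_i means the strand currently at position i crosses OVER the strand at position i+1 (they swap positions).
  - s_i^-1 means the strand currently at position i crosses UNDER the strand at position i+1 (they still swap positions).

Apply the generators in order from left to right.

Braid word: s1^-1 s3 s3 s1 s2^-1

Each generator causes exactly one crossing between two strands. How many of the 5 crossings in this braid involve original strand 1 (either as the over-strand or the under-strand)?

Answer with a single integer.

Gen 1: crossing 1x2. Involves strand 1? yes. Count so far: 1
Gen 2: crossing 3x4. Involves strand 1? no. Count so far: 1
Gen 3: crossing 4x3. Involves strand 1? no. Count so far: 1
Gen 4: crossing 2x1. Involves strand 1? yes. Count so far: 2
Gen 5: crossing 2x3. Involves strand 1? no. Count so far: 2

Answer: 2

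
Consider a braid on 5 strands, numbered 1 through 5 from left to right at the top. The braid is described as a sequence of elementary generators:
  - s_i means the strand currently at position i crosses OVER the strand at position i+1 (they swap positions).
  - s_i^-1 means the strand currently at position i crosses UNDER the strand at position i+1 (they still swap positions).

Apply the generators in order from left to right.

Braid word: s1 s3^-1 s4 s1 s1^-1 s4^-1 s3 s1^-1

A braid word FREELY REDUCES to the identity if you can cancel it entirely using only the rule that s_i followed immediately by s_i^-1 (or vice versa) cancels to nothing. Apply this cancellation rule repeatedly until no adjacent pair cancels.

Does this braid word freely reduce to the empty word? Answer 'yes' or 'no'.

Answer: yes

Derivation:
Gen 1 (s1): push. Stack: [s1]
Gen 2 (s3^-1): push. Stack: [s1 s3^-1]
Gen 3 (s4): push. Stack: [s1 s3^-1 s4]
Gen 4 (s1): push. Stack: [s1 s3^-1 s4 s1]
Gen 5 (s1^-1): cancels prior s1. Stack: [s1 s3^-1 s4]
Gen 6 (s4^-1): cancels prior s4. Stack: [s1 s3^-1]
Gen 7 (s3): cancels prior s3^-1. Stack: [s1]
Gen 8 (s1^-1): cancels prior s1. Stack: []
Reduced word: (empty)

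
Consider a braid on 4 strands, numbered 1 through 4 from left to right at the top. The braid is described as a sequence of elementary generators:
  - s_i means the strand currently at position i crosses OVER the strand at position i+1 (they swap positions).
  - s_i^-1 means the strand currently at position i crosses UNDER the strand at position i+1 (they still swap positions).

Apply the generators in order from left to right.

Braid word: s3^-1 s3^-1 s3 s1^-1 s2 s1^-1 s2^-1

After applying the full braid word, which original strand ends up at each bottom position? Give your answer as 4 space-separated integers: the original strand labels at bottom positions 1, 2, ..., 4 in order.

Gen 1 (s3^-1): strand 3 crosses under strand 4. Perm now: [1 2 4 3]
Gen 2 (s3^-1): strand 4 crosses under strand 3. Perm now: [1 2 3 4]
Gen 3 (s3): strand 3 crosses over strand 4. Perm now: [1 2 4 3]
Gen 4 (s1^-1): strand 1 crosses under strand 2. Perm now: [2 1 4 3]
Gen 5 (s2): strand 1 crosses over strand 4. Perm now: [2 4 1 3]
Gen 6 (s1^-1): strand 2 crosses under strand 4. Perm now: [4 2 1 3]
Gen 7 (s2^-1): strand 2 crosses under strand 1. Perm now: [4 1 2 3]

Answer: 4 1 2 3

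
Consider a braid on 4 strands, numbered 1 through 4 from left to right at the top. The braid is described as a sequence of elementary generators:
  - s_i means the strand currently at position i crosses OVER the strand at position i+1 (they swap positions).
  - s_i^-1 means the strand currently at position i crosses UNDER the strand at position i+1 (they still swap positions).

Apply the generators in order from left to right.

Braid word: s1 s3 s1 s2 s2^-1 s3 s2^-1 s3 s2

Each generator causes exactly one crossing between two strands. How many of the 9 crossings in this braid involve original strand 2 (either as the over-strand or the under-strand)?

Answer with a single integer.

Answer: 6

Derivation:
Gen 1: crossing 1x2. Involves strand 2? yes. Count so far: 1
Gen 2: crossing 3x4. Involves strand 2? no. Count so far: 1
Gen 3: crossing 2x1. Involves strand 2? yes. Count so far: 2
Gen 4: crossing 2x4. Involves strand 2? yes. Count so far: 3
Gen 5: crossing 4x2. Involves strand 2? yes. Count so far: 4
Gen 6: crossing 4x3. Involves strand 2? no. Count so far: 4
Gen 7: crossing 2x3. Involves strand 2? yes. Count so far: 5
Gen 8: crossing 2x4. Involves strand 2? yes. Count so far: 6
Gen 9: crossing 3x4. Involves strand 2? no. Count so far: 6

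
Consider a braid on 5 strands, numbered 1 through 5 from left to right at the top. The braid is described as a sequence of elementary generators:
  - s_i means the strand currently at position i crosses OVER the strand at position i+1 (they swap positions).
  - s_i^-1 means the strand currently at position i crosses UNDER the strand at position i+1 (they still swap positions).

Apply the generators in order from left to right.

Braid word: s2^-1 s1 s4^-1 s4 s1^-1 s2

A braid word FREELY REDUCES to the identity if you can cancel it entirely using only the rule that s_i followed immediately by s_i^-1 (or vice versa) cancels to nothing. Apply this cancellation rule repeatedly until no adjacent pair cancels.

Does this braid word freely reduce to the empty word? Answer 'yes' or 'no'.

Answer: yes

Derivation:
Gen 1 (s2^-1): push. Stack: [s2^-1]
Gen 2 (s1): push. Stack: [s2^-1 s1]
Gen 3 (s4^-1): push. Stack: [s2^-1 s1 s4^-1]
Gen 4 (s4): cancels prior s4^-1. Stack: [s2^-1 s1]
Gen 5 (s1^-1): cancels prior s1. Stack: [s2^-1]
Gen 6 (s2): cancels prior s2^-1. Stack: []
Reduced word: (empty)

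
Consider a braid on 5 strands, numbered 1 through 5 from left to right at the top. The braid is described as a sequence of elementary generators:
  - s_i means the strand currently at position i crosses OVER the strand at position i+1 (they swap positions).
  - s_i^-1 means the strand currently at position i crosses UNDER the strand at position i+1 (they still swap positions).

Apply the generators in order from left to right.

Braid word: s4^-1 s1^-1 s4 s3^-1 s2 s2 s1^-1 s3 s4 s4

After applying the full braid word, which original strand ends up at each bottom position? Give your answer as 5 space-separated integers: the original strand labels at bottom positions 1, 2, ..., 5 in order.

Gen 1 (s4^-1): strand 4 crosses under strand 5. Perm now: [1 2 3 5 4]
Gen 2 (s1^-1): strand 1 crosses under strand 2. Perm now: [2 1 3 5 4]
Gen 3 (s4): strand 5 crosses over strand 4. Perm now: [2 1 3 4 5]
Gen 4 (s3^-1): strand 3 crosses under strand 4. Perm now: [2 1 4 3 5]
Gen 5 (s2): strand 1 crosses over strand 4. Perm now: [2 4 1 3 5]
Gen 6 (s2): strand 4 crosses over strand 1. Perm now: [2 1 4 3 5]
Gen 7 (s1^-1): strand 2 crosses under strand 1. Perm now: [1 2 4 3 5]
Gen 8 (s3): strand 4 crosses over strand 3. Perm now: [1 2 3 4 5]
Gen 9 (s4): strand 4 crosses over strand 5. Perm now: [1 2 3 5 4]
Gen 10 (s4): strand 5 crosses over strand 4. Perm now: [1 2 3 4 5]

Answer: 1 2 3 4 5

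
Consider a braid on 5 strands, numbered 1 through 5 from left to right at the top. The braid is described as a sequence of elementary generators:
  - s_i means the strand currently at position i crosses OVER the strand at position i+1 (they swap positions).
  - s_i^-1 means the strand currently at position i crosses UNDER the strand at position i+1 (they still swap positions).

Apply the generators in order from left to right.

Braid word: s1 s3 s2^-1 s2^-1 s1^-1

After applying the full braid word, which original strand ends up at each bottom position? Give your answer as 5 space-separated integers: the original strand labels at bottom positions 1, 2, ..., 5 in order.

Gen 1 (s1): strand 1 crosses over strand 2. Perm now: [2 1 3 4 5]
Gen 2 (s3): strand 3 crosses over strand 4. Perm now: [2 1 4 3 5]
Gen 3 (s2^-1): strand 1 crosses under strand 4. Perm now: [2 4 1 3 5]
Gen 4 (s2^-1): strand 4 crosses under strand 1. Perm now: [2 1 4 3 5]
Gen 5 (s1^-1): strand 2 crosses under strand 1. Perm now: [1 2 4 3 5]

Answer: 1 2 4 3 5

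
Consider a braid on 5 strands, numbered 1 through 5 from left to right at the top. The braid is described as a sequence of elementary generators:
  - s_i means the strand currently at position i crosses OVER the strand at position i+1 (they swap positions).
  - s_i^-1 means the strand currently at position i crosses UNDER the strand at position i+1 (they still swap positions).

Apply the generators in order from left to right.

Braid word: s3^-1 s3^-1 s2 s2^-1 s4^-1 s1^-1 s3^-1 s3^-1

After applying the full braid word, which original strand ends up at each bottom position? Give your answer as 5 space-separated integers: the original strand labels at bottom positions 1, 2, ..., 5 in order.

Gen 1 (s3^-1): strand 3 crosses under strand 4. Perm now: [1 2 4 3 5]
Gen 2 (s3^-1): strand 4 crosses under strand 3. Perm now: [1 2 3 4 5]
Gen 3 (s2): strand 2 crosses over strand 3. Perm now: [1 3 2 4 5]
Gen 4 (s2^-1): strand 3 crosses under strand 2. Perm now: [1 2 3 4 5]
Gen 5 (s4^-1): strand 4 crosses under strand 5. Perm now: [1 2 3 5 4]
Gen 6 (s1^-1): strand 1 crosses under strand 2. Perm now: [2 1 3 5 4]
Gen 7 (s3^-1): strand 3 crosses under strand 5. Perm now: [2 1 5 3 4]
Gen 8 (s3^-1): strand 5 crosses under strand 3. Perm now: [2 1 3 5 4]

Answer: 2 1 3 5 4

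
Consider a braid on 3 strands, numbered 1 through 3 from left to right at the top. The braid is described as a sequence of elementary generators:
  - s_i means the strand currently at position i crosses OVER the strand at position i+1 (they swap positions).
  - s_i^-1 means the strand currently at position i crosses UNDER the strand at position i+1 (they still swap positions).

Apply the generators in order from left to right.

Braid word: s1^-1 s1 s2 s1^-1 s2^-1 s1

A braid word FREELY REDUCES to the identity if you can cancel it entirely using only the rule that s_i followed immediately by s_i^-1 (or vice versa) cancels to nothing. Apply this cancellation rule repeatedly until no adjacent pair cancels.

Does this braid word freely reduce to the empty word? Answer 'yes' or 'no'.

Answer: no

Derivation:
Gen 1 (s1^-1): push. Stack: [s1^-1]
Gen 2 (s1): cancels prior s1^-1. Stack: []
Gen 3 (s2): push. Stack: [s2]
Gen 4 (s1^-1): push. Stack: [s2 s1^-1]
Gen 5 (s2^-1): push. Stack: [s2 s1^-1 s2^-1]
Gen 6 (s1): push. Stack: [s2 s1^-1 s2^-1 s1]
Reduced word: s2 s1^-1 s2^-1 s1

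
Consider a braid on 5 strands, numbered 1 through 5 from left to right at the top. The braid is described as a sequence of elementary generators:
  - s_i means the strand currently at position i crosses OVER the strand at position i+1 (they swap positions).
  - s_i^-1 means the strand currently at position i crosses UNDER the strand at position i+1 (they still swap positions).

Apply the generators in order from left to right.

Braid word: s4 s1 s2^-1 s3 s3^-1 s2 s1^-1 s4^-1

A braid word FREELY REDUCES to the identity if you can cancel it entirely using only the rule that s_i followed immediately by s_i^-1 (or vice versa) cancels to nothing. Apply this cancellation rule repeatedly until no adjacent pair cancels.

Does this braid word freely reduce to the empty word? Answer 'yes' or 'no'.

Gen 1 (s4): push. Stack: [s4]
Gen 2 (s1): push. Stack: [s4 s1]
Gen 3 (s2^-1): push. Stack: [s4 s1 s2^-1]
Gen 4 (s3): push. Stack: [s4 s1 s2^-1 s3]
Gen 5 (s3^-1): cancels prior s3. Stack: [s4 s1 s2^-1]
Gen 6 (s2): cancels prior s2^-1. Stack: [s4 s1]
Gen 7 (s1^-1): cancels prior s1. Stack: [s4]
Gen 8 (s4^-1): cancels prior s4. Stack: []
Reduced word: (empty)

Answer: yes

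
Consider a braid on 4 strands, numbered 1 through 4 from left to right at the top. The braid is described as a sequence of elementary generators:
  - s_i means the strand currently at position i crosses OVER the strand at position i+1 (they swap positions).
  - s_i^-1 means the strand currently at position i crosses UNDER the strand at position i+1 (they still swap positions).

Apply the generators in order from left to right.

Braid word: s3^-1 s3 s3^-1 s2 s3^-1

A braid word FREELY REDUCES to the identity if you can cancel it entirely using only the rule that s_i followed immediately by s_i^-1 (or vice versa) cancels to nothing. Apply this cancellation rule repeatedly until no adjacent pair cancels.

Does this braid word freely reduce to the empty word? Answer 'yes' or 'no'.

Answer: no

Derivation:
Gen 1 (s3^-1): push. Stack: [s3^-1]
Gen 2 (s3): cancels prior s3^-1. Stack: []
Gen 3 (s3^-1): push. Stack: [s3^-1]
Gen 4 (s2): push. Stack: [s3^-1 s2]
Gen 5 (s3^-1): push. Stack: [s3^-1 s2 s3^-1]
Reduced word: s3^-1 s2 s3^-1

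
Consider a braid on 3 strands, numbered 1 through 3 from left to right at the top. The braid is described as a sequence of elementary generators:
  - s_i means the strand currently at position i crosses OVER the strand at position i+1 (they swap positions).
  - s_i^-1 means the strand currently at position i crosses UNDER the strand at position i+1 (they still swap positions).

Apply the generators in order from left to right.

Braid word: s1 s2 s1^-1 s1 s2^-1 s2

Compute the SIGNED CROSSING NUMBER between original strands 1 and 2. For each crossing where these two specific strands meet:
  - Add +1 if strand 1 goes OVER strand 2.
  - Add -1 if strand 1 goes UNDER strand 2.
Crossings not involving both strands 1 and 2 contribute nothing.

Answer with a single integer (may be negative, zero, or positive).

Gen 1: 1 over 2. Both 1&2? yes. Contrib: +1. Sum: 1
Gen 2: crossing 1x3. Both 1&2? no. Sum: 1
Gen 3: crossing 2x3. Both 1&2? no. Sum: 1
Gen 4: crossing 3x2. Both 1&2? no. Sum: 1
Gen 5: crossing 3x1. Both 1&2? no. Sum: 1
Gen 6: crossing 1x3. Both 1&2? no. Sum: 1

Answer: 1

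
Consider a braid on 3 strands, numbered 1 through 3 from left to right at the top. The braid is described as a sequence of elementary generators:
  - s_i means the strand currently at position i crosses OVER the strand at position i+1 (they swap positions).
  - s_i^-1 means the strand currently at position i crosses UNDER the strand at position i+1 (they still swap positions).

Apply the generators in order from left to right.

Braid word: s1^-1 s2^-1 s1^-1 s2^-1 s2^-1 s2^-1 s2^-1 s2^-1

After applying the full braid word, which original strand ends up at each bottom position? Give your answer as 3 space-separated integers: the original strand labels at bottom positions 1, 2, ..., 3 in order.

Gen 1 (s1^-1): strand 1 crosses under strand 2. Perm now: [2 1 3]
Gen 2 (s2^-1): strand 1 crosses under strand 3. Perm now: [2 3 1]
Gen 3 (s1^-1): strand 2 crosses under strand 3. Perm now: [3 2 1]
Gen 4 (s2^-1): strand 2 crosses under strand 1. Perm now: [3 1 2]
Gen 5 (s2^-1): strand 1 crosses under strand 2. Perm now: [3 2 1]
Gen 6 (s2^-1): strand 2 crosses under strand 1. Perm now: [3 1 2]
Gen 7 (s2^-1): strand 1 crosses under strand 2. Perm now: [3 2 1]
Gen 8 (s2^-1): strand 2 crosses under strand 1. Perm now: [3 1 2]

Answer: 3 1 2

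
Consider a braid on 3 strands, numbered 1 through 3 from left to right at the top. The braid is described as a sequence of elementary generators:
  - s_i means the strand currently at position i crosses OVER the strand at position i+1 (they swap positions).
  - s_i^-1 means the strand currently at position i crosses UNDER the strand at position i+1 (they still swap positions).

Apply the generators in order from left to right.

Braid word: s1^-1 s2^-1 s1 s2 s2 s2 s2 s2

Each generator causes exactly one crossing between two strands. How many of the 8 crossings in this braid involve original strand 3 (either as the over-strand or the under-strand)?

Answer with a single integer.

Answer: 2

Derivation:
Gen 1: crossing 1x2. Involves strand 3? no. Count so far: 0
Gen 2: crossing 1x3. Involves strand 3? yes. Count so far: 1
Gen 3: crossing 2x3. Involves strand 3? yes. Count so far: 2
Gen 4: crossing 2x1. Involves strand 3? no. Count so far: 2
Gen 5: crossing 1x2. Involves strand 3? no. Count so far: 2
Gen 6: crossing 2x1. Involves strand 3? no. Count so far: 2
Gen 7: crossing 1x2. Involves strand 3? no. Count so far: 2
Gen 8: crossing 2x1. Involves strand 3? no. Count so far: 2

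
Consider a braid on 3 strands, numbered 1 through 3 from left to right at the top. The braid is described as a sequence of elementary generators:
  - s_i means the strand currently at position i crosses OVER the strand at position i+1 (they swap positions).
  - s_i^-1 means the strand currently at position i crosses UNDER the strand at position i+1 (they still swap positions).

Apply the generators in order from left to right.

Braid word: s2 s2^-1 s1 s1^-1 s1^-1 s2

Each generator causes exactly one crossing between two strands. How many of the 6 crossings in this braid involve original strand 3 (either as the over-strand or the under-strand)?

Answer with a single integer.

Gen 1: crossing 2x3. Involves strand 3? yes. Count so far: 1
Gen 2: crossing 3x2. Involves strand 3? yes. Count so far: 2
Gen 3: crossing 1x2. Involves strand 3? no. Count so far: 2
Gen 4: crossing 2x1. Involves strand 3? no. Count so far: 2
Gen 5: crossing 1x2. Involves strand 3? no. Count so far: 2
Gen 6: crossing 1x3. Involves strand 3? yes. Count so far: 3

Answer: 3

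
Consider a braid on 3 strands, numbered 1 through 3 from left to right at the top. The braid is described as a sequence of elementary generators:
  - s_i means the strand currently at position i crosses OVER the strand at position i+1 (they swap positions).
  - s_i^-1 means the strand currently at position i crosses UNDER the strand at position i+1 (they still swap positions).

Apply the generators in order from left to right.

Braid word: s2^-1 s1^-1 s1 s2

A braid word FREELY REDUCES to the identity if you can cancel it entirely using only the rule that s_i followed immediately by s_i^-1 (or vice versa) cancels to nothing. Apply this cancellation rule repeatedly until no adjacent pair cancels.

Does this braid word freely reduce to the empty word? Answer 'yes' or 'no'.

Answer: yes

Derivation:
Gen 1 (s2^-1): push. Stack: [s2^-1]
Gen 2 (s1^-1): push. Stack: [s2^-1 s1^-1]
Gen 3 (s1): cancels prior s1^-1. Stack: [s2^-1]
Gen 4 (s2): cancels prior s2^-1. Stack: []
Reduced word: (empty)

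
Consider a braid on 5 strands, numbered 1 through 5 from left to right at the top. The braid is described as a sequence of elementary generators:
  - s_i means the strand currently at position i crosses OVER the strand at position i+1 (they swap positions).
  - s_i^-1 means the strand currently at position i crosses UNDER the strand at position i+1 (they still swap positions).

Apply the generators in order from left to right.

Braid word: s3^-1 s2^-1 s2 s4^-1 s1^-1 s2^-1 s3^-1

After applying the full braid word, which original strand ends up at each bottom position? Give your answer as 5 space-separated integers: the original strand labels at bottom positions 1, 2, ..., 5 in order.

Gen 1 (s3^-1): strand 3 crosses under strand 4. Perm now: [1 2 4 3 5]
Gen 2 (s2^-1): strand 2 crosses under strand 4. Perm now: [1 4 2 3 5]
Gen 3 (s2): strand 4 crosses over strand 2. Perm now: [1 2 4 3 5]
Gen 4 (s4^-1): strand 3 crosses under strand 5. Perm now: [1 2 4 5 3]
Gen 5 (s1^-1): strand 1 crosses under strand 2. Perm now: [2 1 4 5 3]
Gen 6 (s2^-1): strand 1 crosses under strand 4. Perm now: [2 4 1 5 3]
Gen 7 (s3^-1): strand 1 crosses under strand 5. Perm now: [2 4 5 1 3]

Answer: 2 4 5 1 3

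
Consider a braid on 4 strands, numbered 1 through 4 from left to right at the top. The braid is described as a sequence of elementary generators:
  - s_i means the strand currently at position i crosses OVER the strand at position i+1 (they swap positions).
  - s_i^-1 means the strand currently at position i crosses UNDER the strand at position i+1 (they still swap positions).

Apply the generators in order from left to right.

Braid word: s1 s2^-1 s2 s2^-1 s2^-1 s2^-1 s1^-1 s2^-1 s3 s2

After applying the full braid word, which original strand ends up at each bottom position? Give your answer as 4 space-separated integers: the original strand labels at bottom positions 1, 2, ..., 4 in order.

Gen 1 (s1): strand 1 crosses over strand 2. Perm now: [2 1 3 4]
Gen 2 (s2^-1): strand 1 crosses under strand 3. Perm now: [2 3 1 4]
Gen 3 (s2): strand 3 crosses over strand 1. Perm now: [2 1 3 4]
Gen 4 (s2^-1): strand 1 crosses under strand 3. Perm now: [2 3 1 4]
Gen 5 (s2^-1): strand 3 crosses under strand 1. Perm now: [2 1 3 4]
Gen 6 (s2^-1): strand 1 crosses under strand 3. Perm now: [2 3 1 4]
Gen 7 (s1^-1): strand 2 crosses under strand 3. Perm now: [3 2 1 4]
Gen 8 (s2^-1): strand 2 crosses under strand 1. Perm now: [3 1 2 4]
Gen 9 (s3): strand 2 crosses over strand 4. Perm now: [3 1 4 2]
Gen 10 (s2): strand 1 crosses over strand 4. Perm now: [3 4 1 2]

Answer: 3 4 1 2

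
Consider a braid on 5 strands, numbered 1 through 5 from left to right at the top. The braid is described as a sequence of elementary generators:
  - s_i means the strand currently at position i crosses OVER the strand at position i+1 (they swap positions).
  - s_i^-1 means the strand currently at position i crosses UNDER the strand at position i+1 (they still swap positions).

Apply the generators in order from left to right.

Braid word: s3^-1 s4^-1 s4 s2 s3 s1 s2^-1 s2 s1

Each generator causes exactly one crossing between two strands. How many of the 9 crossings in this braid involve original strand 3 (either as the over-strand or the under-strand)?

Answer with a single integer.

Gen 1: crossing 3x4. Involves strand 3? yes. Count so far: 1
Gen 2: crossing 3x5. Involves strand 3? yes. Count so far: 2
Gen 3: crossing 5x3. Involves strand 3? yes. Count so far: 3
Gen 4: crossing 2x4. Involves strand 3? no. Count so far: 3
Gen 5: crossing 2x3. Involves strand 3? yes. Count so far: 4
Gen 6: crossing 1x4. Involves strand 3? no. Count so far: 4
Gen 7: crossing 1x3. Involves strand 3? yes. Count so far: 5
Gen 8: crossing 3x1. Involves strand 3? yes. Count so far: 6
Gen 9: crossing 4x1. Involves strand 3? no. Count so far: 6

Answer: 6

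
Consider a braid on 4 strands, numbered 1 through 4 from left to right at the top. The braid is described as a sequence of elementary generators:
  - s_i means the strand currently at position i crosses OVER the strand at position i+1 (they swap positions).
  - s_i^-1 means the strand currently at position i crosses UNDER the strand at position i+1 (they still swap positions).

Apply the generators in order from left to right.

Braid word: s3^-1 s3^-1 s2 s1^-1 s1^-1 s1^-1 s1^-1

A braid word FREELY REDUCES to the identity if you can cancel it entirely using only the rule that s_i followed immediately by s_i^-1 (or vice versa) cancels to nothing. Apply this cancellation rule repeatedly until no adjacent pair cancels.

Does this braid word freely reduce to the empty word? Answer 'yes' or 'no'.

Gen 1 (s3^-1): push. Stack: [s3^-1]
Gen 2 (s3^-1): push. Stack: [s3^-1 s3^-1]
Gen 3 (s2): push. Stack: [s3^-1 s3^-1 s2]
Gen 4 (s1^-1): push. Stack: [s3^-1 s3^-1 s2 s1^-1]
Gen 5 (s1^-1): push. Stack: [s3^-1 s3^-1 s2 s1^-1 s1^-1]
Gen 6 (s1^-1): push. Stack: [s3^-1 s3^-1 s2 s1^-1 s1^-1 s1^-1]
Gen 7 (s1^-1): push. Stack: [s3^-1 s3^-1 s2 s1^-1 s1^-1 s1^-1 s1^-1]
Reduced word: s3^-1 s3^-1 s2 s1^-1 s1^-1 s1^-1 s1^-1

Answer: no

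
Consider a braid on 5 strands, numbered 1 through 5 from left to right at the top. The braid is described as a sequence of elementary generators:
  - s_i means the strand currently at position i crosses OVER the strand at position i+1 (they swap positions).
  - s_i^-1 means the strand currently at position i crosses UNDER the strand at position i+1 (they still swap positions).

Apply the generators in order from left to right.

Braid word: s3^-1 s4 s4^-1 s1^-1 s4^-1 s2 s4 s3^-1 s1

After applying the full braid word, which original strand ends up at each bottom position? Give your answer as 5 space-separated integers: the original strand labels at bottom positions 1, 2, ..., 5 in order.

Gen 1 (s3^-1): strand 3 crosses under strand 4. Perm now: [1 2 4 3 5]
Gen 2 (s4): strand 3 crosses over strand 5. Perm now: [1 2 4 5 3]
Gen 3 (s4^-1): strand 5 crosses under strand 3. Perm now: [1 2 4 3 5]
Gen 4 (s1^-1): strand 1 crosses under strand 2. Perm now: [2 1 4 3 5]
Gen 5 (s4^-1): strand 3 crosses under strand 5. Perm now: [2 1 4 5 3]
Gen 6 (s2): strand 1 crosses over strand 4. Perm now: [2 4 1 5 3]
Gen 7 (s4): strand 5 crosses over strand 3. Perm now: [2 4 1 3 5]
Gen 8 (s3^-1): strand 1 crosses under strand 3. Perm now: [2 4 3 1 5]
Gen 9 (s1): strand 2 crosses over strand 4. Perm now: [4 2 3 1 5]

Answer: 4 2 3 1 5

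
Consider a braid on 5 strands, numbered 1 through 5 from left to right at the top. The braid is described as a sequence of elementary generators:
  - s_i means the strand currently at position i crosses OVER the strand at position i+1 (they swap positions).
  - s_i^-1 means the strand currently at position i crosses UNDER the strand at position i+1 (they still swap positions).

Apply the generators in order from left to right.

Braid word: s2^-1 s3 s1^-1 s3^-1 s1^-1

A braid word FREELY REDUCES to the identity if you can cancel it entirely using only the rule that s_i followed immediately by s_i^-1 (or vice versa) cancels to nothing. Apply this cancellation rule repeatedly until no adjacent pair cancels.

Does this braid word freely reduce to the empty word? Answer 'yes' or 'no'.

Answer: no

Derivation:
Gen 1 (s2^-1): push. Stack: [s2^-1]
Gen 2 (s3): push. Stack: [s2^-1 s3]
Gen 3 (s1^-1): push. Stack: [s2^-1 s3 s1^-1]
Gen 4 (s3^-1): push. Stack: [s2^-1 s3 s1^-1 s3^-1]
Gen 5 (s1^-1): push. Stack: [s2^-1 s3 s1^-1 s3^-1 s1^-1]
Reduced word: s2^-1 s3 s1^-1 s3^-1 s1^-1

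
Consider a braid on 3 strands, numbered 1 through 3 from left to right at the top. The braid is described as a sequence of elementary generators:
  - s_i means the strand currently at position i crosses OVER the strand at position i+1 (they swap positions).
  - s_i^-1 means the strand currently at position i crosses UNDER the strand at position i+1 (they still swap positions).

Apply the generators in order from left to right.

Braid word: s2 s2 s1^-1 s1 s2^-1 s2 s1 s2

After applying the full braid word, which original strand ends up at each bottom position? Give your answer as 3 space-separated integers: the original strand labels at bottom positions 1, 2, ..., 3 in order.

Answer: 2 3 1

Derivation:
Gen 1 (s2): strand 2 crosses over strand 3. Perm now: [1 3 2]
Gen 2 (s2): strand 3 crosses over strand 2. Perm now: [1 2 3]
Gen 3 (s1^-1): strand 1 crosses under strand 2. Perm now: [2 1 3]
Gen 4 (s1): strand 2 crosses over strand 1. Perm now: [1 2 3]
Gen 5 (s2^-1): strand 2 crosses under strand 3. Perm now: [1 3 2]
Gen 6 (s2): strand 3 crosses over strand 2. Perm now: [1 2 3]
Gen 7 (s1): strand 1 crosses over strand 2. Perm now: [2 1 3]
Gen 8 (s2): strand 1 crosses over strand 3. Perm now: [2 3 1]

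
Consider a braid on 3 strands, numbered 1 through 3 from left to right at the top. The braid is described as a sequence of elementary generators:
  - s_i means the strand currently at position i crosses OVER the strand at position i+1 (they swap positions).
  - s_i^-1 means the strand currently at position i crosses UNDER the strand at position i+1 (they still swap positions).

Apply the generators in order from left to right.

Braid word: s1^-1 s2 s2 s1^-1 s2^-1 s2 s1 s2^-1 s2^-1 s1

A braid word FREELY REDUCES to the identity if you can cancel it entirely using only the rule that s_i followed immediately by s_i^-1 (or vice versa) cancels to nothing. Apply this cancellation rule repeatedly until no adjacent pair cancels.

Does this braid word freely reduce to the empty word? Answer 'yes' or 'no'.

Answer: yes

Derivation:
Gen 1 (s1^-1): push. Stack: [s1^-1]
Gen 2 (s2): push. Stack: [s1^-1 s2]
Gen 3 (s2): push. Stack: [s1^-1 s2 s2]
Gen 4 (s1^-1): push. Stack: [s1^-1 s2 s2 s1^-1]
Gen 5 (s2^-1): push. Stack: [s1^-1 s2 s2 s1^-1 s2^-1]
Gen 6 (s2): cancels prior s2^-1. Stack: [s1^-1 s2 s2 s1^-1]
Gen 7 (s1): cancels prior s1^-1. Stack: [s1^-1 s2 s2]
Gen 8 (s2^-1): cancels prior s2. Stack: [s1^-1 s2]
Gen 9 (s2^-1): cancels prior s2. Stack: [s1^-1]
Gen 10 (s1): cancels prior s1^-1. Stack: []
Reduced word: (empty)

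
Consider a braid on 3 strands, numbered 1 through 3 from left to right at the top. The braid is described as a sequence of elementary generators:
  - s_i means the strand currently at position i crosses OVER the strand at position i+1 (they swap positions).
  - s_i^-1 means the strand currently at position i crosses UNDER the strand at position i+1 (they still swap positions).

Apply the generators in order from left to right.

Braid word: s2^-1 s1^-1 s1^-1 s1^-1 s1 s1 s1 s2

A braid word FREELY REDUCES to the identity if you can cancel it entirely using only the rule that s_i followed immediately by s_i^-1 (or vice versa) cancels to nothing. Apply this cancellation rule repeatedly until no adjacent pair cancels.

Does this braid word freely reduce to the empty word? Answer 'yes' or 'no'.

Gen 1 (s2^-1): push. Stack: [s2^-1]
Gen 2 (s1^-1): push. Stack: [s2^-1 s1^-1]
Gen 3 (s1^-1): push. Stack: [s2^-1 s1^-1 s1^-1]
Gen 4 (s1^-1): push. Stack: [s2^-1 s1^-1 s1^-1 s1^-1]
Gen 5 (s1): cancels prior s1^-1. Stack: [s2^-1 s1^-1 s1^-1]
Gen 6 (s1): cancels prior s1^-1. Stack: [s2^-1 s1^-1]
Gen 7 (s1): cancels prior s1^-1. Stack: [s2^-1]
Gen 8 (s2): cancels prior s2^-1. Stack: []
Reduced word: (empty)

Answer: yes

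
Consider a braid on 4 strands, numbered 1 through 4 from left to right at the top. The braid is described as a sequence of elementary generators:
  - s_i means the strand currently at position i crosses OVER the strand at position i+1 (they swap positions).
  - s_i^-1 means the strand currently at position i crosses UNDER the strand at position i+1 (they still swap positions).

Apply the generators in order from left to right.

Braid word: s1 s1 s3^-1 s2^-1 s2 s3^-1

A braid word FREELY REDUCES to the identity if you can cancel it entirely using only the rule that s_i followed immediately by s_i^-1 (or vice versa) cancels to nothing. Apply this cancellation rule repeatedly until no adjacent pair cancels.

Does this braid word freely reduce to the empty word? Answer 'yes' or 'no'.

Gen 1 (s1): push. Stack: [s1]
Gen 2 (s1): push. Stack: [s1 s1]
Gen 3 (s3^-1): push. Stack: [s1 s1 s3^-1]
Gen 4 (s2^-1): push. Stack: [s1 s1 s3^-1 s2^-1]
Gen 5 (s2): cancels prior s2^-1. Stack: [s1 s1 s3^-1]
Gen 6 (s3^-1): push. Stack: [s1 s1 s3^-1 s3^-1]
Reduced word: s1 s1 s3^-1 s3^-1

Answer: no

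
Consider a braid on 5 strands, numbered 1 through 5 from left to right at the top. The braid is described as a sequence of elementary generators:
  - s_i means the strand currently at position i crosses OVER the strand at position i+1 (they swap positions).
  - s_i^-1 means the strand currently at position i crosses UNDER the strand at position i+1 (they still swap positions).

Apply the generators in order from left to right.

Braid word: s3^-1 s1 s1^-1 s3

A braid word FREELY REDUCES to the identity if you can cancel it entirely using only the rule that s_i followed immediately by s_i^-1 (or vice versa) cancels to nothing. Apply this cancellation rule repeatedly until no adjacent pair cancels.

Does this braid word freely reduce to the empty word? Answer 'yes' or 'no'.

Gen 1 (s3^-1): push. Stack: [s3^-1]
Gen 2 (s1): push. Stack: [s3^-1 s1]
Gen 3 (s1^-1): cancels prior s1. Stack: [s3^-1]
Gen 4 (s3): cancels prior s3^-1. Stack: []
Reduced word: (empty)

Answer: yes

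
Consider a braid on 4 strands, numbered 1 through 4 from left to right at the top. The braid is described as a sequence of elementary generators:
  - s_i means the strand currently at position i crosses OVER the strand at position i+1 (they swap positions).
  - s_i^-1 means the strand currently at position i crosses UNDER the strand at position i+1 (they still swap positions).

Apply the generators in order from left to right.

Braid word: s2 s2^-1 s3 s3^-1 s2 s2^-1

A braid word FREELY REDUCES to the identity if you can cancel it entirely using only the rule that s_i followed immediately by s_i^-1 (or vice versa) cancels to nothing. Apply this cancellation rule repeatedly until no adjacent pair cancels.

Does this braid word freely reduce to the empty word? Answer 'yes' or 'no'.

Gen 1 (s2): push. Stack: [s2]
Gen 2 (s2^-1): cancels prior s2. Stack: []
Gen 3 (s3): push. Stack: [s3]
Gen 4 (s3^-1): cancels prior s3. Stack: []
Gen 5 (s2): push. Stack: [s2]
Gen 6 (s2^-1): cancels prior s2. Stack: []
Reduced word: (empty)

Answer: yes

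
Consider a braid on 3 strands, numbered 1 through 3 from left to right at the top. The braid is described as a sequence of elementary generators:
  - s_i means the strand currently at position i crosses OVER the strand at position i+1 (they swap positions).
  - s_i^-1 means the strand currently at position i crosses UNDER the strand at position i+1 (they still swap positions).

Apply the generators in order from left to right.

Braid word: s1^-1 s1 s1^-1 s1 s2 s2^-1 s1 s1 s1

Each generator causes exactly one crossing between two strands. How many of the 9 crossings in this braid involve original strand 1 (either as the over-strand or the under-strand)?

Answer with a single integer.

Answer: 7

Derivation:
Gen 1: crossing 1x2. Involves strand 1? yes. Count so far: 1
Gen 2: crossing 2x1. Involves strand 1? yes. Count so far: 2
Gen 3: crossing 1x2. Involves strand 1? yes. Count so far: 3
Gen 4: crossing 2x1. Involves strand 1? yes. Count so far: 4
Gen 5: crossing 2x3. Involves strand 1? no. Count so far: 4
Gen 6: crossing 3x2. Involves strand 1? no. Count so far: 4
Gen 7: crossing 1x2. Involves strand 1? yes. Count so far: 5
Gen 8: crossing 2x1. Involves strand 1? yes. Count so far: 6
Gen 9: crossing 1x2. Involves strand 1? yes. Count so far: 7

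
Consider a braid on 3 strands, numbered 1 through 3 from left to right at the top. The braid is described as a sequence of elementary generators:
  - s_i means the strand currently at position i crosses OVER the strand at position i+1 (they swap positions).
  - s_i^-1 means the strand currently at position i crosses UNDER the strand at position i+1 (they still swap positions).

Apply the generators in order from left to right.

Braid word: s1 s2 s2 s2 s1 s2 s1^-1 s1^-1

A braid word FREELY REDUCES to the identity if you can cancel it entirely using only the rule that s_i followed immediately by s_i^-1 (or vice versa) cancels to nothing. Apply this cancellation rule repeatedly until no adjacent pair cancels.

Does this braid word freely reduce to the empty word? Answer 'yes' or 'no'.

Answer: no

Derivation:
Gen 1 (s1): push. Stack: [s1]
Gen 2 (s2): push. Stack: [s1 s2]
Gen 3 (s2): push. Stack: [s1 s2 s2]
Gen 4 (s2): push. Stack: [s1 s2 s2 s2]
Gen 5 (s1): push. Stack: [s1 s2 s2 s2 s1]
Gen 6 (s2): push. Stack: [s1 s2 s2 s2 s1 s2]
Gen 7 (s1^-1): push. Stack: [s1 s2 s2 s2 s1 s2 s1^-1]
Gen 8 (s1^-1): push. Stack: [s1 s2 s2 s2 s1 s2 s1^-1 s1^-1]
Reduced word: s1 s2 s2 s2 s1 s2 s1^-1 s1^-1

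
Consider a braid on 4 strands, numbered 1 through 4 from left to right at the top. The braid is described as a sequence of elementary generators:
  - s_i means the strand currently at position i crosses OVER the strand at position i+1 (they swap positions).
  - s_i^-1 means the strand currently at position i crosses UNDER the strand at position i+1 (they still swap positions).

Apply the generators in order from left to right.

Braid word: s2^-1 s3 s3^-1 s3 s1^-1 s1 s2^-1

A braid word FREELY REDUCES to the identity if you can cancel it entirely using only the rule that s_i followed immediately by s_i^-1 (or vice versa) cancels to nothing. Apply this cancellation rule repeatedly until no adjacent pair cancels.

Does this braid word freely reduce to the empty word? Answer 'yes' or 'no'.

Gen 1 (s2^-1): push. Stack: [s2^-1]
Gen 2 (s3): push. Stack: [s2^-1 s3]
Gen 3 (s3^-1): cancels prior s3. Stack: [s2^-1]
Gen 4 (s3): push. Stack: [s2^-1 s3]
Gen 5 (s1^-1): push. Stack: [s2^-1 s3 s1^-1]
Gen 6 (s1): cancels prior s1^-1. Stack: [s2^-1 s3]
Gen 7 (s2^-1): push. Stack: [s2^-1 s3 s2^-1]
Reduced word: s2^-1 s3 s2^-1

Answer: no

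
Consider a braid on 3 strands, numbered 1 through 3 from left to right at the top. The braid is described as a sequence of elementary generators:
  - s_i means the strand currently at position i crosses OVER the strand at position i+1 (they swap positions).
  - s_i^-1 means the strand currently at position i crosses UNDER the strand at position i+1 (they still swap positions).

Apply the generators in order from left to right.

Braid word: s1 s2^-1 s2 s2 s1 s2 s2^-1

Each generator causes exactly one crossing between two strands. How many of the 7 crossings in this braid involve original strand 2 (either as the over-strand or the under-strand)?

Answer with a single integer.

Answer: 4

Derivation:
Gen 1: crossing 1x2. Involves strand 2? yes. Count so far: 1
Gen 2: crossing 1x3. Involves strand 2? no. Count so far: 1
Gen 3: crossing 3x1. Involves strand 2? no. Count so far: 1
Gen 4: crossing 1x3. Involves strand 2? no. Count so far: 1
Gen 5: crossing 2x3. Involves strand 2? yes. Count so far: 2
Gen 6: crossing 2x1. Involves strand 2? yes. Count so far: 3
Gen 7: crossing 1x2. Involves strand 2? yes. Count so far: 4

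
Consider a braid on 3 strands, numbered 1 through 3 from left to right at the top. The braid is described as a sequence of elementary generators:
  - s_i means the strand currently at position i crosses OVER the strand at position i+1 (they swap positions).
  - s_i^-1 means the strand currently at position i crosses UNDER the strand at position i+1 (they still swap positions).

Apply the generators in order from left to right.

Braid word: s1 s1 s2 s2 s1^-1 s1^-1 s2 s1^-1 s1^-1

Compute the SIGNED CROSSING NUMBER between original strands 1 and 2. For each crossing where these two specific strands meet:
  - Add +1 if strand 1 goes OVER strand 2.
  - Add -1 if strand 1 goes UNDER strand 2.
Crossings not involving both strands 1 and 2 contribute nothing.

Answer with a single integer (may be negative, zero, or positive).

Answer: 0

Derivation:
Gen 1: 1 over 2. Both 1&2? yes. Contrib: +1. Sum: 1
Gen 2: 2 over 1. Both 1&2? yes. Contrib: -1. Sum: 0
Gen 3: crossing 2x3. Both 1&2? no. Sum: 0
Gen 4: crossing 3x2. Both 1&2? no. Sum: 0
Gen 5: 1 under 2. Both 1&2? yes. Contrib: -1. Sum: -1
Gen 6: 2 under 1. Both 1&2? yes. Contrib: +1. Sum: 0
Gen 7: crossing 2x3. Both 1&2? no. Sum: 0
Gen 8: crossing 1x3. Both 1&2? no. Sum: 0
Gen 9: crossing 3x1. Both 1&2? no. Sum: 0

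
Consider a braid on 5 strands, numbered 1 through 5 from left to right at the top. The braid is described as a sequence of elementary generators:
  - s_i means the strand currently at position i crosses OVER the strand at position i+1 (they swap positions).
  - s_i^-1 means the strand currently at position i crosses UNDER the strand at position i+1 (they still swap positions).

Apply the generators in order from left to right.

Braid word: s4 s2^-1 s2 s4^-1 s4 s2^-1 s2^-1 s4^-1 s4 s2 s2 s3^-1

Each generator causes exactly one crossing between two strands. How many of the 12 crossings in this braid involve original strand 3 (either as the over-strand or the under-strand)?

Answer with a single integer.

Gen 1: crossing 4x5. Involves strand 3? no. Count so far: 0
Gen 2: crossing 2x3. Involves strand 3? yes. Count so far: 1
Gen 3: crossing 3x2. Involves strand 3? yes. Count so far: 2
Gen 4: crossing 5x4. Involves strand 3? no. Count so far: 2
Gen 5: crossing 4x5. Involves strand 3? no. Count so far: 2
Gen 6: crossing 2x3. Involves strand 3? yes. Count so far: 3
Gen 7: crossing 3x2. Involves strand 3? yes. Count so far: 4
Gen 8: crossing 5x4. Involves strand 3? no. Count so far: 4
Gen 9: crossing 4x5. Involves strand 3? no. Count so far: 4
Gen 10: crossing 2x3. Involves strand 3? yes. Count so far: 5
Gen 11: crossing 3x2. Involves strand 3? yes. Count so far: 6
Gen 12: crossing 3x5. Involves strand 3? yes. Count so far: 7

Answer: 7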